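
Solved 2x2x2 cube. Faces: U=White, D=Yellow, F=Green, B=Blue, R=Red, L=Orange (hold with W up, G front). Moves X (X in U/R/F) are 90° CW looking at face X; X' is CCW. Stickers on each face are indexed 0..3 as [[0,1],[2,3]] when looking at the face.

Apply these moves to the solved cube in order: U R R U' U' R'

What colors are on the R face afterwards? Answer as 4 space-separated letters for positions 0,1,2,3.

Answer: G B G B

Derivation:
After move 1 (U): U=WWWW F=RRGG R=BBRR B=OOBB L=GGOO
After move 2 (R): R=RBRB U=WRWG F=RYGY D=YBYO B=WOWB
After move 3 (R): R=RRBB U=WYWY F=RBGO D=YWYW B=GORB
After move 4 (U'): U=YYWW F=GGGO R=RBBB B=RRRB L=GOOO
After move 5 (U'): U=YWYW F=GOGO R=GGBB B=RBRB L=RROO
After move 6 (R'): R=GBGB U=YRYR F=GWGW D=YOYO B=WBWB
Query: R face = GBGB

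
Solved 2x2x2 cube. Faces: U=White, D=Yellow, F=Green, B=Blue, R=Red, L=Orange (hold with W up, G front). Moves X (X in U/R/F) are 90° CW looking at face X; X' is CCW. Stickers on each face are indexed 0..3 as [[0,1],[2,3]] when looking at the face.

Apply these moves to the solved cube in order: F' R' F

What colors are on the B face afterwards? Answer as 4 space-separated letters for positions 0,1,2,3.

Answer: Y B O B

Derivation:
After move 1 (F'): F=GGGG U=WWRR R=YRYR D=OOYY L=OWOW
After move 2 (R'): R=RRYY U=WBRB F=GWGR D=OGYG B=YBOB
After move 3 (F): F=GGRW U=WBWW R=RRBY D=YRYG L=OOOG
Query: B face = YBOB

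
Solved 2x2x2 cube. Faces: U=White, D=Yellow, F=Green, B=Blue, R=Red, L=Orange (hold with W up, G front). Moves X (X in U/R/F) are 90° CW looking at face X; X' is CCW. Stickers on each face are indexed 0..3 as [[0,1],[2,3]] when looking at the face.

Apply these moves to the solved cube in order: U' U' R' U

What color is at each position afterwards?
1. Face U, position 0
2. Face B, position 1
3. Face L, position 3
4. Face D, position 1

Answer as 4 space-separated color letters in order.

Answer: W R O B

Derivation:
After move 1 (U'): U=WWWW F=OOGG R=GGRR B=RRBB L=BBOO
After move 2 (U'): U=WWWW F=BBGG R=OORR B=GGBB L=RROO
After move 3 (R'): R=OROR U=WBWG F=BWGW D=YBYG B=YGYB
After move 4 (U): U=WWGB F=ORGW R=YGOR B=RRYB L=BWOO
Query 1: U[0] = W
Query 2: B[1] = R
Query 3: L[3] = O
Query 4: D[1] = B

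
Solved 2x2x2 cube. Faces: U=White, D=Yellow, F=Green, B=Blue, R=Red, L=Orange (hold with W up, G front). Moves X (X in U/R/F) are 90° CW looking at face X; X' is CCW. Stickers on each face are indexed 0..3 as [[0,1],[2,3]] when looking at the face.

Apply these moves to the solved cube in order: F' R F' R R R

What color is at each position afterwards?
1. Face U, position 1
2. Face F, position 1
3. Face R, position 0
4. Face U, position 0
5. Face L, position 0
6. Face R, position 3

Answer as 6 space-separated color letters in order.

After move 1 (F'): F=GGGG U=WWRR R=YRYR D=OOYY L=OWOW
After move 2 (R): R=YYRR U=WGRG F=GOGY D=OBYB B=RBWB
After move 3 (F'): F=OYGG U=WGYR R=BYOR D=WWYB L=OGOR
After move 4 (R): R=OBRY U=WYYG F=OWGB D=WWYR B=RBGB
After move 5 (R): R=ROYB U=WWYB F=OWGR D=WGYR B=GBYB
After move 6 (R): R=YRBO U=WWYR F=OGGR D=WYYG B=BBWB
Query 1: U[1] = W
Query 2: F[1] = G
Query 3: R[0] = Y
Query 4: U[0] = W
Query 5: L[0] = O
Query 6: R[3] = O

Answer: W G Y W O O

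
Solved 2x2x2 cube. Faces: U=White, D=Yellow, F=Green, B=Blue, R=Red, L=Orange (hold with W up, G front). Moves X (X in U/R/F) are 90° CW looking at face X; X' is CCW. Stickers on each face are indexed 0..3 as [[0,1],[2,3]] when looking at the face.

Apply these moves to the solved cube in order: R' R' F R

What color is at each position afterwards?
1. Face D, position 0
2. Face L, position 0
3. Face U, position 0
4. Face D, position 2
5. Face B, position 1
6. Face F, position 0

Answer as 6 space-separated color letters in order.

Answer: R O W Y B G

Derivation:
After move 1 (R'): R=RRRR U=WBWB F=GWGW D=YGYG B=YBYB
After move 2 (R'): R=RRRR U=WYWY F=GBGB D=YWYW B=GBGB
After move 3 (F): F=GGBB U=WYOO R=WRYR D=RRYW L=OYOW
After move 4 (R): R=YWRR U=WGOB F=GRBW D=RGYG B=OBYB
Query 1: D[0] = R
Query 2: L[0] = O
Query 3: U[0] = W
Query 4: D[2] = Y
Query 5: B[1] = B
Query 6: F[0] = G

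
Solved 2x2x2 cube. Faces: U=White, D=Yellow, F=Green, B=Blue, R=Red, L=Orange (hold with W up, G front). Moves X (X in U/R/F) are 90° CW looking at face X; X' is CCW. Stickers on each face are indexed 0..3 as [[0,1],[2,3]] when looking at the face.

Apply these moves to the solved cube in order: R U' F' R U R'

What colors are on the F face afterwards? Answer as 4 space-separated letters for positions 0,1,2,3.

Answer: Y G O Y

Derivation:
After move 1 (R): R=RRRR U=WGWG F=GYGY D=YBYB B=WBWB
After move 2 (U'): U=GGWW F=OOGY R=GYRR B=RRWB L=WBOO
After move 3 (F'): F=OYOG U=GGGR R=BYYR D=BOYB L=WWOW
After move 4 (R): R=YBRY U=GYGG F=OOOB D=BWYR B=RRGB
After move 5 (U): U=GGGY F=YBOB R=RRRY B=WWGB L=OOOW
After move 6 (R'): R=RYRR U=GGGW F=YGOY D=BBYB B=RWWB
Query: F face = YGOY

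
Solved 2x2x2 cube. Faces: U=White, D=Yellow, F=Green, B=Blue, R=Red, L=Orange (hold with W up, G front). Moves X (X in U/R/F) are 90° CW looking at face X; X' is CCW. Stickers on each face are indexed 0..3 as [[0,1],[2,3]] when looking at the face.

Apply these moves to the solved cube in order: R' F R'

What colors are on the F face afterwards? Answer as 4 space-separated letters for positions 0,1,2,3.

Answer: G B W O

Derivation:
After move 1 (R'): R=RRRR U=WBWB F=GWGW D=YGYG B=YBYB
After move 2 (F): F=GGWW U=WBOO R=WRBR D=RRYG L=OYOG
After move 3 (R'): R=RRWB U=WYOY F=GBWO D=RGYW B=GBRB
Query: F face = GBWO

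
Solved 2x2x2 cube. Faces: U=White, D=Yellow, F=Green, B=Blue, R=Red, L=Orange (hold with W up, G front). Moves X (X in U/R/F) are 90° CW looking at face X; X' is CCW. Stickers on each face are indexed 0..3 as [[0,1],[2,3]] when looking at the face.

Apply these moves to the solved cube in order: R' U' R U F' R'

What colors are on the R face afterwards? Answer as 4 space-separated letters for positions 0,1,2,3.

Answer: R W Y Y

Derivation:
After move 1 (R'): R=RRRR U=WBWB F=GWGW D=YGYG B=YBYB
After move 2 (U'): U=BBWW F=OOGW R=GWRR B=RRYB L=YBOO
After move 3 (R): R=RGRW U=BOWW F=OGGG D=YYYR B=WRBB
After move 4 (U): U=WBWO F=RGGG R=WRRW B=YBBB L=OGOO
After move 5 (F'): F=GGRG U=WBWR R=YRYW D=GOYR L=OOOW
After move 6 (R'): R=RWYY U=WBWY F=GBRR D=GGYG B=RBOB
Query: R face = RWYY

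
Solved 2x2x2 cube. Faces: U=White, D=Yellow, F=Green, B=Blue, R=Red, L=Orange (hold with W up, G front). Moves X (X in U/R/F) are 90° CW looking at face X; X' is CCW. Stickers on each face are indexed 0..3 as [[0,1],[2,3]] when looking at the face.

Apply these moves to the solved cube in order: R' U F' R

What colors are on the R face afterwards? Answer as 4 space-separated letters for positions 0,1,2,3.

Answer: Y G R B

Derivation:
After move 1 (R'): R=RRRR U=WBWB F=GWGW D=YGYG B=YBYB
After move 2 (U): U=WWBB F=RRGW R=YBRR B=OOYB L=GWOO
After move 3 (F'): F=RWRG U=WWYR R=GBYR D=WOYG L=GBOB
After move 4 (R): R=YGRB U=WWYG F=RORG D=WYYO B=ROWB
Query: R face = YGRB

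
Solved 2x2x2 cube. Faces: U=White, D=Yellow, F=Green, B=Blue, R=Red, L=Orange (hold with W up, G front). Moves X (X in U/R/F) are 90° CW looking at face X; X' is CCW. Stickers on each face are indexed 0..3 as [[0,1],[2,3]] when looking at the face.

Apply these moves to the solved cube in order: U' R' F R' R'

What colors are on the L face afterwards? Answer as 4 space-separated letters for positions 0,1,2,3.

After move 1 (U'): U=WWWW F=OOGG R=GGRR B=RRBB L=BBOO
After move 2 (R'): R=GRGR U=WBWR F=OWGW D=YOYG B=YRYB
After move 3 (F): F=GOWW U=WBOB R=WRRR D=GGYG L=BYOO
After move 4 (R'): R=RRWR U=WYOY F=GBWB D=GOYW B=GRGB
After move 5 (R'): R=RRRW U=WGOG F=GYWY D=GBYB B=WROB
Query: L face = BYOO

Answer: B Y O O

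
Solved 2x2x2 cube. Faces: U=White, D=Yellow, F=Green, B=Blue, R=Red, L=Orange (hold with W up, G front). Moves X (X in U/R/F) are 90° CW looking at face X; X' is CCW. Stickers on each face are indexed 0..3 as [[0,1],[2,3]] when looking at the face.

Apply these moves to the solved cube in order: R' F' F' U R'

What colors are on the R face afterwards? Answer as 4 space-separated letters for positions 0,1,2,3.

Answer: B R Y O

Derivation:
After move 1 (R'): R=RRRR U=WBWB F=GWGW D=YGYG B=YBYB
After move 2 (F'): F=WWGG U=WBRR R=GRYR D=OOYG L=OBOW
After move 3 (F'): F=WGWG U=WBGY R=OROR D=BWYG L=OROR
After move 4 (U): U=GWYB F=ORWG R=YBOR B=ORYB L=WGOR
After move 5 (R'): R=BRYO U=GYYO F=OWWB D=BRYG B=GRWB
Query: R face = BRYO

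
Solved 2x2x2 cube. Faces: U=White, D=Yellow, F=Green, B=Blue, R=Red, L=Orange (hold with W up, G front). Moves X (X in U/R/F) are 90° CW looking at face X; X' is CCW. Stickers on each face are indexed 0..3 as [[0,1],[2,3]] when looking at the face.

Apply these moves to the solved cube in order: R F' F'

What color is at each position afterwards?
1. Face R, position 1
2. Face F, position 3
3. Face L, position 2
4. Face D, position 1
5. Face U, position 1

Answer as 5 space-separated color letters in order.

Answer: R G O W G

Derivation:
After move 1 (R): R=RRRR U=WGWG F=GYGY D=YBYB B=WBWB
After move 2 (F'): F=YYGG U=WGRR R=BRYR D=OOYB L=OGOW
After move 3 (F'): F=YGYG U=WGBY R=OROR D=GWYB L=OROR
Query 1: R[1] = R
Query 2: F[3] = G
Query 3: L[2] = O
Query 4: D[1] = W
Query 5: U[1] = G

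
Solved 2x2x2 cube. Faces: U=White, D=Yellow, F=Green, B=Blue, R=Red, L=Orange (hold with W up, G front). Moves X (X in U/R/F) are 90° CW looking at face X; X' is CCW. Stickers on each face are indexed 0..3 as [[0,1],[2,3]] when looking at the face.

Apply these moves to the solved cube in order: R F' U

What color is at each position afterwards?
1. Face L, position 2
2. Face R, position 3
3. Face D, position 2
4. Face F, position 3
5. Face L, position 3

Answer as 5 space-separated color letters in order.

After move 1 (R): R=RRRR U=WGWG F=GYGY D=YBYB B=WBWB
After move 2 (F'): F=YYGG U=WGRR R=BRYR D=OOYB L=OGOW
After move 3 (U): U=RWRG F=BRGG R=WBYR B=OGWB L=YYOW
Query 1: L[2] = O
Query 2: R[3] = R
Query 3: D[2] = Y
Query 4: F[3] = G
Query 5: L[3] = W

Answer: O R Y G W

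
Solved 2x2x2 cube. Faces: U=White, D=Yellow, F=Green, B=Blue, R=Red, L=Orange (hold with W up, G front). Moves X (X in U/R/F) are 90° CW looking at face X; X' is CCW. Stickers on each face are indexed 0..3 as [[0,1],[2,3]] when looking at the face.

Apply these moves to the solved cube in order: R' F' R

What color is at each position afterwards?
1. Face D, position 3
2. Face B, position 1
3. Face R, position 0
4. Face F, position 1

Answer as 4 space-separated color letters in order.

Answer: Y B Y O

Derivation:
After move 1 (R'): R=RRRR U=WBWB F=GWGW D=YGYG B=YBYB
After move 2 (F'): F=WWGG U=WBRR R=GRYR D=OOYG L=OBOW
After move 3 (R): R=YGRR U=WWRG F=WOGG D=OYYY B=RBBB
Query 1: D[3] = Y
Query 2: B[1] = B
Query 3: R[0] = Y
Query 4: F[1] = O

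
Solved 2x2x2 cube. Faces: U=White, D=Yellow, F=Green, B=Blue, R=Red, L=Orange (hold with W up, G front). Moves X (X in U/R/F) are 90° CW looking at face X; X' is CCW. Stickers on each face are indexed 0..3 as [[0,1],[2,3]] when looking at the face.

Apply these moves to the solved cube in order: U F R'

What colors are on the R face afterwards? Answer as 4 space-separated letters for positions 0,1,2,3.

After move 1 (U): U=WWWW F=RRGG R=BBRR B=OOBB L=GGOO
After move 2 (F): F=GRGR U=WWOG R=WBWR D=RBYY L=GYOY
After move 3 (R'): R=BRWW U=WBOO F=GWGG D=RRYR B=YOBB
Query: R face = BRWW

Answer: B R W W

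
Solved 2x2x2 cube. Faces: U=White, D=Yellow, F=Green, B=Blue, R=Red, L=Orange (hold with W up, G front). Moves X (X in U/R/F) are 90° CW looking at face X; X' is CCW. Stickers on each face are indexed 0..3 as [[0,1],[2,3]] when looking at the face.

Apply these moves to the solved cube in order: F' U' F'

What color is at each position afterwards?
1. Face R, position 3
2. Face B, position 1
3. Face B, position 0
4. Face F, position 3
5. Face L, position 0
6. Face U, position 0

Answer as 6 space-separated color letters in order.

Answer: R R Y G B W

Derivation:
After move 1 (F'): F=GGGG U=WWRR R=YRYR D=OOYY L=OWOW
After move 2 (U'): U=WRWR F=OWGG R=GGYR B=YRBB L=BBOW
After move 3 (F'): F=WGOG U=WRGY R=OGOR D=BWYY L=BROW
Query 1: R[3] = R
Query 2: B[1] = R
Query 3: B[0] = Y
Query 4: F[3] = G
Query 5: L[0] = B
Query 6: U[0] = W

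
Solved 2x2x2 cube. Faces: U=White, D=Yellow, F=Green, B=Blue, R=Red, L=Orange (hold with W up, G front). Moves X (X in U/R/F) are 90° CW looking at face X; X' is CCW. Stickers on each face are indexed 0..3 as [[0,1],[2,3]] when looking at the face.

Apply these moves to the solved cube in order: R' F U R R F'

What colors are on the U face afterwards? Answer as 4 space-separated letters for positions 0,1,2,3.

After move 1 (R'): R=RRRR U=WBWB F=GWGW D=YGYG B=YBYB
After move 2 (F): F=GGWW U=WBOO R=WRBR D=RRYG L=OYOG
After move 3 (U): U=OWOB F=WRWW R=YBBR B=OYYB L=GGOG
After move 4 (R): R=BYRB U=OROW F=WRWG D=RYYO B=BYWB
After move 5 (R): R=RBBY U=OROG F=WYWO D=RWYB B=WYRB
After move 6 (F'): F=YOWW U=ORRB R=WBRY D=GGYB L=GGOO
Query: U face = ORRB

Answer: O R R B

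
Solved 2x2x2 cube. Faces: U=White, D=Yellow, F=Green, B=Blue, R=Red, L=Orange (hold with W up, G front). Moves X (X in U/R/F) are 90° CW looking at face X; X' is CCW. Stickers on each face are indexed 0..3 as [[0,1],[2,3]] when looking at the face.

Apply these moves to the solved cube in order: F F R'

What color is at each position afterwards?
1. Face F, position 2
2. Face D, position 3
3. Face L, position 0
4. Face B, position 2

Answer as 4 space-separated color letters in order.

After move 1 (F): F=GGGG U=WWOO R=WRWR D=RRYY L=OYOY
After move 2 (F): F=GGGG U=WWYY R=OROR D=WWYY L=OROR
After move 3 (R'): R=RROO U=WBYB F=GWGY D=WGYG B=YBWB
Query 1: F[2] = G
Query 2: D[3] = G
Query 3: L[0] = O
Query 4: B[2] = W

Answer: G G O W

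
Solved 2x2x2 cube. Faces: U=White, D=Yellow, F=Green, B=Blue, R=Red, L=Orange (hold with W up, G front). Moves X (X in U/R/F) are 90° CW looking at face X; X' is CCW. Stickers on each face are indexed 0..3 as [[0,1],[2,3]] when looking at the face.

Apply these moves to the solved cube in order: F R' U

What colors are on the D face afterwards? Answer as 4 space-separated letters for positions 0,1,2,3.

Answer: R G Y G

Derivation:
After move 1 (F): F=GGGG U=WWOO R=WRWR D=RRYY L=OYOY
After move 2 (R'): R=RRWW U=WBOB F=GWGO D=RGYG B=YBRB
After move 3 (U): U=OWBB F=RRGO R=YBWW B=OYRB L=GWOY
Query: D face = RGYG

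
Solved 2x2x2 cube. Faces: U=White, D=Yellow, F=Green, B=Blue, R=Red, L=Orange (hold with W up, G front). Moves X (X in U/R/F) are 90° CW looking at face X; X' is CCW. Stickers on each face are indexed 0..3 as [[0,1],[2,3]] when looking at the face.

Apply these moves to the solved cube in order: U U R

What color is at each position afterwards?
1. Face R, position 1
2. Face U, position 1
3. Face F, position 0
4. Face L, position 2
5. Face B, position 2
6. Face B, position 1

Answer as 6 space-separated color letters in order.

After move 1 (U): U=WWWW F=RRGG R=BBRR B=OOBB L=GGOO
After move 2 (U): U=WWWW F=BBGG R=OORR B=GGBB L=RROO
After move 3 (R): R=RORO U=WBWG F=BYGY D=YBYG B=WGWB
Query 1: R[1] = O
Query 2: U[1] = B
Query 3: F[0] = B
Query 4: L[2] = O
Query 5: B[2] = W
Query 6: B[1] = G

Answer: O B B O W G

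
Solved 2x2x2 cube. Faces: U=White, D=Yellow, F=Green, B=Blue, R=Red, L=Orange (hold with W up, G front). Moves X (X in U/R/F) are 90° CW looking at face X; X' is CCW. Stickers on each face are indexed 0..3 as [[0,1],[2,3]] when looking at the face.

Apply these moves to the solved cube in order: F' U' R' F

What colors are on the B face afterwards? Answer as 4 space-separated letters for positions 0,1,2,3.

After move 1 (F'): F=GGGG U=WWRR R=YRYR D=OOYY L=OWOW
After move 2 (U'): U=WRWR F=OWGG R=GGYR B=YRBB L=BBOW
After move 3 (R'): R=GRGY U=WBWY F=ORGR D=OWYG B=YROB
After move 4 (F): F=GORR U=WBWB R=WRYY D=GGYG L=BOOW
Query: B face = YROB

Answer: Y R O B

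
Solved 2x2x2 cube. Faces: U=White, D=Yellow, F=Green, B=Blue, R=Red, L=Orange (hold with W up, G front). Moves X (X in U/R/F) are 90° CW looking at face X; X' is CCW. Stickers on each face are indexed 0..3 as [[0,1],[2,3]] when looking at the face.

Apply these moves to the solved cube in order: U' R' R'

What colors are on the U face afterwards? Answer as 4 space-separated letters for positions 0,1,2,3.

After move 1 (U'): U=WWWW F=OOGG R=GGRR B=RRBB L=BBOO
After move 2 (R'): R=GRGR U=WBWR F=OWGW D=YOYG B=YRYB
After move 3 (R'): R=RRGG U=WYWY F=OBGR D=YWYW B=GROB
Query: U face = WYWY

Answer: W Y W Y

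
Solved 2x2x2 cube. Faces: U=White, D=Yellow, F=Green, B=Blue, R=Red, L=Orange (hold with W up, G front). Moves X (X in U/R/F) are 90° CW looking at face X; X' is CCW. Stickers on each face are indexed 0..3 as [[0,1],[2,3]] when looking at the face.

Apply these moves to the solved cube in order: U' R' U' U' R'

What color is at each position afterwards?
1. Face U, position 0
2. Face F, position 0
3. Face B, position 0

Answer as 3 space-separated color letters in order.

Answer: R Y G

Derivation:
After move 1 (U'): U=WWWW F=OOGG R=GGRR B=RRBB L=BBOO
After move 2 (R'): R=GRGR U=WBWR F=OWGW D=YOYG B=YRYB
After move 3 (U'): U=BRWW F=BBGW R=OWGR B=GRYB L=YROO
After move 4 (U'): U=RWBW F=YRGW R=BBGR B=OWYB L=GROO
After move 5 (R'): R=BRBG U=RYBO F=YWGW D=YRYW B=GWOB
Query 1: U[0] = R
Query 2: F[0] = Y
Query 3: B[0] = G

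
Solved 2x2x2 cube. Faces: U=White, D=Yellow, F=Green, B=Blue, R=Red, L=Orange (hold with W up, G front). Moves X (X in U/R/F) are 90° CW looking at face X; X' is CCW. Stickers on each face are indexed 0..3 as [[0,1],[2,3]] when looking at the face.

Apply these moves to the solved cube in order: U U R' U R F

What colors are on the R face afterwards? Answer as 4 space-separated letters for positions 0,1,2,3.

Answer: G Y W G

Derivation:
After move 1 (U): U=WWWW F=RRGG R=BBRR B=OOBB L=GGOO
After move 2 (U): U=WWWW F=BBGG R=OORR B=GGBB L=RROO
After move 3 (R'): R=OROR U=WBWG F=BWGW D=YBYG B=YGYB
After move 4 (U): U=WWGB F=ORGW R=YGOR B=RRYB L=BWOO
After move 5 (R): R=OYRG U=WRGW F=OBGG D=YYYR B=BRWB
After move 6 (F): F=GOGB U=WROW R=GYWG D=ROYR L=BYOY
Query: R face = GYWG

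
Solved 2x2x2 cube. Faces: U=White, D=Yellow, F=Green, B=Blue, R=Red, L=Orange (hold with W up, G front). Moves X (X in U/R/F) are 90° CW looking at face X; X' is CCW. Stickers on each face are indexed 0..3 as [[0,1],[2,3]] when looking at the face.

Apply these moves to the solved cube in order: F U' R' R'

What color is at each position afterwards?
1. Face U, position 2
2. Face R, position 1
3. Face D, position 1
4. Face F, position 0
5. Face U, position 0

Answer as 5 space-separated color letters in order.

After move 1 (F): F=GGGG U=WWOO R=WRWR D=RRYY L=OYOY
After move 2 (U'): U=WOWO F=OYGG R=GGWR B=WRBB L=BBOY
After move 3 (R'): R=GRGW U=WBWW F=OOGO D=RYYG B=YRRB
After move 4 (R'): R=RWGG U=WRWY F=OBGW D=ROYO B=GRYB
Query 1: U[2] = W
Query 2: R[1] = W
Query 3: D[1] = O
Query 4: F[0] = O
Query 5: U[0] = W

Answer: W W O O W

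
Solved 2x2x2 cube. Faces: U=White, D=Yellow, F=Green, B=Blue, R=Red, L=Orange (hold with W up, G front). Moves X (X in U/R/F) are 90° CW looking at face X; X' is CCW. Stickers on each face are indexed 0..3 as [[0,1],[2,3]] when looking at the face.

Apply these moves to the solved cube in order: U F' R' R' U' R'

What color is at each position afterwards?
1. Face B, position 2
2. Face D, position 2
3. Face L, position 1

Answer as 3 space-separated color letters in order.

After move 1 (U): U=WWWW F=RRGG R=BBRR B=OOBB L=GGOO
After move 2 (F'): F=RGRG U=WWBR R=YBYR D=GOYY L=GWOW
After move 3 (R'): R=BRYY U=WBBO F=RWRR D=GGYG B=YOOB
After move 4 (R'): R=RYBY U=WOBY F=RBRO D=GWYR B=GOGB
After move 5 (U'): U=OYWB F=GWRO R=RBBY B=RYGB L=GOOW
After move 6 (R'): R=BYRB U=OGWR F=GYRB D=GWYO B=RYWB
Query 1: B[2] = W
Query 2: D[2] = Y
Query 3: L[1] = O

Answer: W Y O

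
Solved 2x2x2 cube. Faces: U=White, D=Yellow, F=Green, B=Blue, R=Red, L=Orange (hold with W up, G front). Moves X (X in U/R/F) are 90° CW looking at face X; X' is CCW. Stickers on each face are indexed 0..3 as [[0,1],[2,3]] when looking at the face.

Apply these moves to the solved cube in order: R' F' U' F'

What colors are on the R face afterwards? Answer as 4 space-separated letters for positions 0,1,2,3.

After move 1 (R'): R=RRRR U=WBWB F=GWGW D=YGYG B=YBYB
After move 2 (F'): F=WWGG U=WBRR R=GRYR D=OOYG L=OBOW
After move 3 (U'): U=BRWR F=OBGG R=WWYR B=GRYB L=YBOW
After move 4 (F'): F=BGOG U=BRWY R=OWOR D=BWYG L=YROW
Query: R face = OWOR

Answer: O W O R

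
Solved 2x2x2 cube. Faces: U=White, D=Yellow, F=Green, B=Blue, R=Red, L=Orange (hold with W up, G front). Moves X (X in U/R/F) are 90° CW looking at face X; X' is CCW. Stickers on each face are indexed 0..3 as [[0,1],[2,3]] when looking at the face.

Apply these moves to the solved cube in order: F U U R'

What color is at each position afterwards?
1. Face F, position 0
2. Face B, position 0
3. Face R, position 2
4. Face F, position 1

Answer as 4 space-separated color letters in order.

After move 1 (F): F=GGGG U=WWOO R=WRWR D=RRYY L=OYOY
After move 2 (U): U=OWOW F=WRGG R=BBWR B=OYBB L=GGOY
After move 3 (U): U=OOWW F=BBGG R=OYWR B=GGBB L=WROY
After move 4 (R'): R=YROW U=OBWG F=BOGW D=RBYG B=YGRB
Query 1: F[0] = B
Query 2: B[0] = Y
Query 3: R[2] = O
Query 4: F[1] = O

Answer: B Y O O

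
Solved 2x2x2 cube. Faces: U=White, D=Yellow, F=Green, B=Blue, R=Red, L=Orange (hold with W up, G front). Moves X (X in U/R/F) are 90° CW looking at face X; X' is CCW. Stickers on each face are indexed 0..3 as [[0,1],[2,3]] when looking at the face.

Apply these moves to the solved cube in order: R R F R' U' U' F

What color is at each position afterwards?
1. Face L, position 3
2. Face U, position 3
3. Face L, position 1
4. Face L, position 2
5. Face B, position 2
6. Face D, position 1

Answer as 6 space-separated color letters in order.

After move 1 (R): R=RRRR U=WGWG F=GYGY D=YBYB B=WBWB
After move 2 (R): R=RRRR U=WYWY F=GBGB D=YWYW B=GBGB
After move 3 (F): F=GGBB U=WYOO R=WRYR D=RRYW L=OYOW
After move 4 (R'): R=RRWY U=WGOG F=GYBO D=RGYB B=WBRB
After move 5 (U'): U=GGWO F=OYBO R=GYWY B=RRRB L=WBOW
After move 6 (U'): U=GOGW F=WBBO R=OYWY B=GYRB L=RROW
After move 7 (F): F=BWOB U=GOWR R=GYWY D=WOYB L=RROG
Query 1: L[3] = G
Query 2: U[3] = R
Query 3: L[1] = R
Query 4: L[2] = O
Query 5: B[2] = R
Query 6: D[1] = O

Answer: G R R O R O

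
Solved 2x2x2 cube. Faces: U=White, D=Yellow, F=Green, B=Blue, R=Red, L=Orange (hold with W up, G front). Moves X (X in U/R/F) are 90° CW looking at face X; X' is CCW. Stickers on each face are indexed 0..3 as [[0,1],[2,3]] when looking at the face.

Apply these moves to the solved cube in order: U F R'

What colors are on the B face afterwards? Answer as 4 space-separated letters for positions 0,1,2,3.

After move 1 (U): U=WWWW F=RRGG R=BBRR B=OOBB L=GGOO
After move 2 (F): F=GRGR U=WWOG R=WBWR D=RBYY L=GYOY
After move 3 (R'): R=BRWW U=WBOO F=GWGG D=RRYR B=YOBB
Query: B face = YOBB

Answer: Y O B B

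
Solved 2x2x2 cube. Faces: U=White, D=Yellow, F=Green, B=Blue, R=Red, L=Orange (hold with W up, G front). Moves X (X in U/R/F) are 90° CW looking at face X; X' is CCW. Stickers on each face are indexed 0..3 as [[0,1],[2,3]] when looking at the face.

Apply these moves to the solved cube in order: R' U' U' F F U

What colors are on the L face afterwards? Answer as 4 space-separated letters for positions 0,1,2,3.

After move 1 (R'): R=RRRR U=WBWB F=GWGW D=YGYG B=YBYB
After move 2 (U'): U=BBWW F=OOGW R=GWRR B=RRYB L=YBOO
After move 3 (U'): U=BWBW F=YBGW R=OORR B=GWYB L=RROO
After move 4 (F): F=GYWB U=BWOR R=BOWR D=ROYG L=RYOG
After move 5 (F): F=WGBY U=BWGY R=OORR D=WBYG L=RROO
After move 6 (U): U=GBYW F=OOBY R=GWRR B=RRYB L=WGOO
Query: L face = WGOO

Answer: W G O O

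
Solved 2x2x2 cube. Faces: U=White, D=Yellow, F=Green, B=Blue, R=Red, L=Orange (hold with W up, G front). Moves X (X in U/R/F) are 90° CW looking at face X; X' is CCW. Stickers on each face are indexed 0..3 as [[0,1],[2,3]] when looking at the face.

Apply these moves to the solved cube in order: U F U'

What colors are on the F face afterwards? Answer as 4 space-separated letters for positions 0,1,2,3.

Answer: G Y G R

Derivation:
After move 1 (U): U=WWWW F=RRGG R=BBRR B=OOBB L=GGOO
After move 2 (F): F=GRGR U=WWOG R=WBWR D=RBYY L=GYOY
After move 3 (U'): U=WGWO F=GYGR R=GRWR B=WBBB L=OOOY
Query: F face = GYGR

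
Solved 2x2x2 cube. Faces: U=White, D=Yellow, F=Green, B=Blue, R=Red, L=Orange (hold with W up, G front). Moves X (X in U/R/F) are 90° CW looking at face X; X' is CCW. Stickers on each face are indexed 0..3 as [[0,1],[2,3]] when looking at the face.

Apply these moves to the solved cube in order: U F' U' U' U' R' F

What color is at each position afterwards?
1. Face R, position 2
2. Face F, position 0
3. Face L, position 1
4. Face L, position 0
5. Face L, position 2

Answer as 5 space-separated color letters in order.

After move 1 (U): U=WWWW F=RRGG R=BBRR B=OOBB L=GGOO
After move 2 (F'): F=RGRG U=WWBR R=YBYR D=GOYY L=GWOW
After move 3 (U'): U=WRWB F=GWRG R=RGYR B=YBBB L=OOOW
After move 4 (U'): U=RBWW F=OORG R=GWYR B=RGBB L=YBOW
After move 5 (U'): U=BWRW F=YBRG R=OOYR B=GWBB L=RGOW
After move 6 (R'): R=OROY U=BBRG F=YWRW D=GBYG B=YWOB
After move 7 (F): F=RYWW U=BBWG R=RRGY D=OOYG L=RGOB
Query 1: R[2] = G
Query 2: F[0] = R
Query 3: L[1] = G
Query 4: L[0] = R
Query 5: L[2] = O

Answer: G R G R O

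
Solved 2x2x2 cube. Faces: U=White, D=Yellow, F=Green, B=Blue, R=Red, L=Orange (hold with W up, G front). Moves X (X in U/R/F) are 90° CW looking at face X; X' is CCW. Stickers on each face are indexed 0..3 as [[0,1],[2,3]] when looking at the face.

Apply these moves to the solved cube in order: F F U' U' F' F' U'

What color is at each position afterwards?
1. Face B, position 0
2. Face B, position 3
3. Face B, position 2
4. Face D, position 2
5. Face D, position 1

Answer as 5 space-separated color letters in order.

After move 1 (F): F=GGGG U=WWOO R=WRWR D=RRYY L=OYOY
After move 2 (F): F=GGGG U=WWYY R=OROR D=WWYY L=OROR
After move 3 (U'): U=WYWY F=ORGG R=GGOR B=ORBB L=BBOR
After move 4 (U'): U=YYWW F=BBGG R=OROR B=GGBB L=OROR
After move 5 (F'): F=BGBG U=YYOO R=WRWR D=RRYY L=OWOW
After move 6 (F'): F=GGBB U=YYWW R=RRRR D=WWYY L=OOOO
After move 7 (U'): U=YWYW F=OOBB R=GGRR B=RRBB L=GGOO
Query 1: B[0] = R
Query 2: B[3] = B
Query 3: B[2] = B
Query 4: D[2] = Y
Query 5: D[1] = W

Answer: R B B Y W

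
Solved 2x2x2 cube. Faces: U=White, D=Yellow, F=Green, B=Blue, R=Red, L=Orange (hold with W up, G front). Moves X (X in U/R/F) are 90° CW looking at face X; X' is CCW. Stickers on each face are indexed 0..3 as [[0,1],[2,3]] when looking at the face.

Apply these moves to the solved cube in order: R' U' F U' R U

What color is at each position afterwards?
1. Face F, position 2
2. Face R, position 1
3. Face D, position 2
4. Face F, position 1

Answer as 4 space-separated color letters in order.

After move 1 (R'): R=RRRR U=WBWB F=GWGW D=YGYG B=YBYB
After move 2 (U'): U=BBWW F=OOGW R=GWRR B=RRYB L=YBOO
After move 3 (F): F=GOWO U=BBOB R=WWWR D=RGYG L=YYOG
After move 4 (U'): U=BBBO F=YYWO R=GOWR B=WWYB L=RROG
After move 5 (R): R=WGRO U=BYBO F=YGWG D=RYYW B=OWBB
After move 6 (U): U=BBOY F=WGWG R=OWRO B=RRBB L=YGOG
Query 1: F[2] = W
Query 2: R[1] = W
Query 3: D[2] = Y
Query 4: F[1] = G

Answer: W W Y G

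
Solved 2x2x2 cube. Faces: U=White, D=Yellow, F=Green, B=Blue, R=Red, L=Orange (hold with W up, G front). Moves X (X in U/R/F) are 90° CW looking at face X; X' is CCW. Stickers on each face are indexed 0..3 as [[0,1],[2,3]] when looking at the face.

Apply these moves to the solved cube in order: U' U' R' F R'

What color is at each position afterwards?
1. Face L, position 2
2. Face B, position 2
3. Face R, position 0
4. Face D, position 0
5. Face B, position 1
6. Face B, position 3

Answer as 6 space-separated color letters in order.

Answer: O O R O G B

Derivation:
After move 1 (U'): U=WWWW F=OOGG R=GGRR B=RRBB L=BBOO
After move 2 (U'): U=WWWW F=BBGG R=OORR B=GGBB L=RROO
After move 3 (R'): R=OROR U=WBWG F=BWGW D=YBYG B=YGYB
After move 4 (F): F=GBWW U=WBOR R=WRGR D=OOYG L=RYOB
After move 5 (R'): R=RRWG U=WYOY F=GBWR D=OBYW B=GGOB
Query 1: L[2] = O
Query 2: B[2] = O
Query 3: R[0] = R
Query 4: D[0] = O
Query 5: B[1] = G
Query 6: B[3] = B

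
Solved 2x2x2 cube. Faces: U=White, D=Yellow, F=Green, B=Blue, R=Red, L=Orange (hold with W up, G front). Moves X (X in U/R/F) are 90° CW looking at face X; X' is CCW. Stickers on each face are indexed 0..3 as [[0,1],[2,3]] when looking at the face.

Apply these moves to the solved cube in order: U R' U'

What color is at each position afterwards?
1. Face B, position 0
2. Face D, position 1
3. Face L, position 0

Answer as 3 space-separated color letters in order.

After move 1 (U): U=WWWW F=RRGG R=BBRR B=OOBB L=GGOO
After move 2 (R'): R=BRBR U=WBWO F=RWGW D=YRYG B=YOYB
After move 3 (U'): U=BOWW F=GGGW R=RWBR B=BRYB L=YOOO
Query 1: B[0] = B
Query 2: D[1] = R
Query 3: L[0] = Y

Answer: B R Y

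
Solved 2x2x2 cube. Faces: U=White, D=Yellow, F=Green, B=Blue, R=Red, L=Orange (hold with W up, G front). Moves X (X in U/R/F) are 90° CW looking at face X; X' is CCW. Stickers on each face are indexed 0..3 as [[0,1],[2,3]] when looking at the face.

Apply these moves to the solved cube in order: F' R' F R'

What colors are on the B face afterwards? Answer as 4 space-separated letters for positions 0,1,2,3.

After move 1 (F'): F=GGGG U=WWRR R=YRYR D=OOYY L=OWOW
After move 2 (R'): R=RRYY U=WBRB F=GWGR D=OGYG B=YBOB
After move 3 (F): F=GGRW U=WBWW R=RRBY D=YRYG L=OOOG
After move 4 (R'): R=RYRB U=WOWY F=GBRW D=YGYW B=GBRB
Query: B face = GBRB

Answer: G B R B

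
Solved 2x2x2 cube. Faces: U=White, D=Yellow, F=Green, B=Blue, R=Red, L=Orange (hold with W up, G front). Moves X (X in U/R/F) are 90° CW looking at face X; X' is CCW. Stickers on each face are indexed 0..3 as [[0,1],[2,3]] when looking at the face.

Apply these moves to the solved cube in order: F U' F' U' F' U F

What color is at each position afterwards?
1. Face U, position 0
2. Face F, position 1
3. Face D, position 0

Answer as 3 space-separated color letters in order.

Answer: Y Y B

Derivation:
After move 1 (F): F=GGGG U=WWOO R=WRWR D=RRYY L=OYOY
After move 2 (U'): U=WOWO F=OYGG R=GGWR B=WRBB L=BBOY
After move 3 (F'): F=YGOG U=WOGW R=RGRR D=BYYY L=BOOW
After move 4 (U'): U=OWWG F=BOOG R=YGRR B=RGBB L=WROW
After move 5 (F'): F=OGBO U=OWYR R=YGBR D=RWYY L=WGOW
After move 6 (U): U=YORW F=YGBO R=RGBR B=WGBB L=OGOW
After move 7 (F): F=BYOG U=YOWG R=RGWR D=BRYY L=OROW
Query 1: U[0] = Y
Query 2: F[1] = Y
Query 3: D[0] = B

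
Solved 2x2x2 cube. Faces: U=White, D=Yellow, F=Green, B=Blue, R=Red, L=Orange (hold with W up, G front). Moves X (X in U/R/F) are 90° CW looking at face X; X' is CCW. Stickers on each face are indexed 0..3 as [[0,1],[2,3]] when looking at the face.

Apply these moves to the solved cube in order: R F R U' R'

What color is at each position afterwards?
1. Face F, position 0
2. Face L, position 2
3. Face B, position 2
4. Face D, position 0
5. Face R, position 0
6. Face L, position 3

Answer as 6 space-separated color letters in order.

Answer: O O W R R B

Derivation:
After move 1 (R): R=RRRR U=WGWG F=GYGY D=YBYB B=WBWB
After move 2 (F): F=GGYY U=WGOO R=WRGR D=RRYB L=OYOB
After move 3 (R): R=GWRR U=WGOY F=GRYB D=RWYW B=OBGB
After move 4 (U'): U=GYWO F=OYYB R=GRRR B=GWGB L=OBOB
After move 5 (R'): R=RRGR U=GGWG F=OYYO D=RYYB B=WWWB
Query 1: F[0] = O
Query 2: L[2] = O
Query 3: B[2] = W
Query 4: D[0] = R
Query 5: R[0] = R
Query 6: L[3] = B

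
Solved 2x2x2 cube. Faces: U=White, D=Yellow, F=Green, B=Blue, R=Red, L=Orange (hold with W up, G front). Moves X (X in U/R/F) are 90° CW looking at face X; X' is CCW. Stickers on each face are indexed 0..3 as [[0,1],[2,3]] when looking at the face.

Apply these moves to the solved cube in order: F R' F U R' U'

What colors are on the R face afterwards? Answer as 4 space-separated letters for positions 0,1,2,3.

Answer: O W Y B

Derivation:
After move 1 (F): F=GGGG U=WWOO R=WRWR D=RRYY L=OYOY
After move 2 (R'): R=RRWW U=WBOB F=GWGO D=RGYG B=YBRB
After move 3 (F): F=GGOW U=WBYY R=ORBW D=WRYG L=OROG
After move 4 (U): U=YWYB F=OROW R=YBBW B=ORRB L=GGOG
After move 5 (R'): R=BWYB U=YRYO F=OWOB D=WRYW B=GRRB
After move 6 (U'): U=ROYY F=GGOB R=OWYB B=BWRB L=GROG
Query: R face = OWYB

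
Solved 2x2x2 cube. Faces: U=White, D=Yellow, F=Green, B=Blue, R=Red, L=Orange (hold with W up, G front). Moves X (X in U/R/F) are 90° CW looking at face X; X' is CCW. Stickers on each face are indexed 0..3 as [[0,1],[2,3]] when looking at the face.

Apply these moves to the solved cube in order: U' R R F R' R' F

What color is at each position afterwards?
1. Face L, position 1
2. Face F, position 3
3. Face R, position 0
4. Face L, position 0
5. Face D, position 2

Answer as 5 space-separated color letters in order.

Answer: G O O B Y

Derivation:
After move 1 (U'): U=WWWW F=OOGG R=GGRR B=RRBB L=BBOO
After move 2 (R): R=RGRG U=WOWG F=OYGY D=YBYR B=WRWB
After move 3 (R): R=RRGG U=WYWY F=OBGR D=YWYW B=GROB
After move 4 (F): F=GORB U=WYOB R=WRYG D=GRYW L=BYOW
After move 5 (R'): R=RGWY U=WOOG F=GYRB D=GOYB B=WRRB
After move 6 (R'): R=GYRW U=WROW F=GORG D=GYYB B=BROB
After move 7 (F): F=RGGO U=WRWY R=OYWW D=RGYB L=BGOY
Query 1: L[1] = G
Query 2: F[3] = O
Query 3: R[0] = O
Query 4: L[0] = B
Query 5: D[2] = Y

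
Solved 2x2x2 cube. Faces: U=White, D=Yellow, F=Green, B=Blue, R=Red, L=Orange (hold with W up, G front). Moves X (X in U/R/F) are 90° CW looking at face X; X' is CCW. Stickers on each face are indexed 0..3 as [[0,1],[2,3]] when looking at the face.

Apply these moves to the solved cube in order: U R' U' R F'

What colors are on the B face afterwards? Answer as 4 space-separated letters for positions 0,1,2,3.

Answer: W R O B

Derivation:
After move 1 (U): U=WWWW F=RRGG R=BBRR B=OOBB L=GGOO
After move 2 (R'): R=BRBR U=WBWO F=RWGW D=YRYG B=YOYB
After move 3 (U'): U=BOWW F=GGGW R=RWBR B=BRYB L=YOOO
After move 4 (R): R=BRRW U=BGWW F=GRGG D=YYYB B=WROB
After move 5 (F'): F=RGGG U=BGBR R=YRYW D=OOYB L=YWOW
Query: B face = WROB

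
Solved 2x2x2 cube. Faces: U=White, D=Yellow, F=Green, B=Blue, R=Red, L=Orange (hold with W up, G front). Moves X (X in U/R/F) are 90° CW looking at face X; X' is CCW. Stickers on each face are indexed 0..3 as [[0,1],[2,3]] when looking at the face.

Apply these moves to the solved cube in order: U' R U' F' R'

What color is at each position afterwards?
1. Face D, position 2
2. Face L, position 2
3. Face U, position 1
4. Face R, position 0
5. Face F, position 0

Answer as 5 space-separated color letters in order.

Answer: Y O W Y B

Derivation:
After move 1 (U'): U=WWWW F=OOGG R=GGRR B=RRBB L=BBOO
After move 2 (R): R=RGRG U=WOWG F=OYGY D=YBYR B=WRWB
After move 3 (U'): U=OGWW F=BBGY R=OYRG B=RGWB L=WROO
After move 4 (F'): F=BYBG U=OGOR R=BYYG D=ROYR L=WWOW
After move 5 (R'): R=YGBY U=OWOR F=BGBR D=RYYG B=RGOB
Query 1: D[2] = Y
Query 2: L[2] = O
Query 3: U[1] = W
Query 4: R[0] = Y
Query 5: F[0] = B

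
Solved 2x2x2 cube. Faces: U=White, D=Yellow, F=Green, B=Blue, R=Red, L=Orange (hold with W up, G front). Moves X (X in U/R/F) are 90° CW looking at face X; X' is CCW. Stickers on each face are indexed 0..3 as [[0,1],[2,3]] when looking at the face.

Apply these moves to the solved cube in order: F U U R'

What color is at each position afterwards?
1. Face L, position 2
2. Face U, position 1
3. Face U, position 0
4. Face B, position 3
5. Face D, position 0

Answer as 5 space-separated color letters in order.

Answer: O B O B R

Derivation:
After move 1 (F): F=GGGG U=WWOO R=WRWR D=RRYY L=OYOY
After move 2 (U): U=OWOW F=WRGG R=BBWR B=OYBB L=GGOY
After move 3 (U): U=OOWW F=BBGG R=OYWR B=GGBB L=WROY
After move 4 (R'): R=YROW U=OBWG F=BOGW D=RBYG B=YGRB
Query 1: L[2] = O
Query 2: U[1] = B
Query 3: U[0] = O
Query 4: B[3] = B
Query 5: D[0] = R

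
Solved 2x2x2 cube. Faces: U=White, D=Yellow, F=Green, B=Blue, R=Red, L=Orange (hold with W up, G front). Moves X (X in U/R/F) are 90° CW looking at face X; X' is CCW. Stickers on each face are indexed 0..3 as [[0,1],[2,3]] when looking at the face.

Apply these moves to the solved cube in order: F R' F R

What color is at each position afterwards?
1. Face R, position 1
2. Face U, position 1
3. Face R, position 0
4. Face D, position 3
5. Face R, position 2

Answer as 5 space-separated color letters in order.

After move 1 (F): F=GGGG U=WWOO R=WRWR D=RRYY L=OYOY
After move 2 (R'): R=RRWW U=WBOB F=GWGO D=RGYG B=YBRB
After move 3 (F): F=GGOW U=WBYY R=ORBW D=WRYG L=OROG
After move 4 (R): R=BOWR U=WGYW F=GROG D=WRYY B=YBBB
Query 1: R[1] = O
Query 2: U[1] = G
Query 3: R[0] = B
Query 4: D[3] = Y
Query 5: R[2] = W

Answer: O G B Y W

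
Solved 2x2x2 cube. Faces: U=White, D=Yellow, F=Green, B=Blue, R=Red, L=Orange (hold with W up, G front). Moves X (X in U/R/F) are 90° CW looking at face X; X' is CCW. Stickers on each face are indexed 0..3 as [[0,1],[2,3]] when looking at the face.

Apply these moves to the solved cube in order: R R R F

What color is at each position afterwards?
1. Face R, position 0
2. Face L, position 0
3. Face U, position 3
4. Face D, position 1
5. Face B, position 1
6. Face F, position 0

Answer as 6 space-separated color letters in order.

After move 1 (R): R=RRRR U=WGWG F=GYGY D=YBYB B=WBWB
After move 2 (R): R=RRRR U=WYWY F=GBGB D=YWYW B=GBGB
After move 3 (R): R=RRRR U=WBWB F=GWGW D=YGYG B=YBYB
After move 4 (F): F=GGWW U=WBOO R=WRBR D=RRYG L=OYOG
Query 1: R[0] = W
Query 2: L[0] = O
Query 3: U[3] = O
Query 4: D[1] = R
Query 5: B[1] = B
Query 6: F[0] = G

Answer: W O O R B G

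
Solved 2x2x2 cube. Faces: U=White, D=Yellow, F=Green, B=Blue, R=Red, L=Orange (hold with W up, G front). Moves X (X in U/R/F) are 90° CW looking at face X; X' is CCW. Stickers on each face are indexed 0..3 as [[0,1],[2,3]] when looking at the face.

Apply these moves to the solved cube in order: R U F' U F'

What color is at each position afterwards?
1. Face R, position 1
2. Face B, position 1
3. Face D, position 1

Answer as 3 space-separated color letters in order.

Answer: O G G

Derivation:
After move 1 (R): R=RRRR U=WGWG F=GYGY D=YBYB B=WBWB
After move 2 (U): U=WWGG F=RRGY R=WBRR B=OOWB L=GYOO
After move 3 (F'): F=RYRG U=WWWR R=BBYR D=YOYB L=GGOG
After move 4 (U): U=WWRW F=BBRG R=OOYR B=GGWB L=RYOG
After move 5 (F'): F=BGBR U=WWOY R=OOYR D=YGYB L=RWOR
Query 1: R[1] = O
Query 2: B[1] = G
Query 3: D[1] = G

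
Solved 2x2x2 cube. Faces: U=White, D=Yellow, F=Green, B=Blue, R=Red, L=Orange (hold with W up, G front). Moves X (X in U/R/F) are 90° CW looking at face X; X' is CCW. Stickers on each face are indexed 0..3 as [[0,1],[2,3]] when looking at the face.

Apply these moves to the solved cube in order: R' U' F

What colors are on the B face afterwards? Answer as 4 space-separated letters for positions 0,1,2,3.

After move 1 (R'): R=RRRR U=WBWB F=GWGW D=YGYG B=YBYB
After move 2 (U'): U=BBWW F=OOGW R=GWRR B=RRYB L=YBOO
After move 3 (F): F=GOWO U=BBOB R=WWWR D=RGYG L=YYOG
Query: B face = RRYB

Answer: R R Y B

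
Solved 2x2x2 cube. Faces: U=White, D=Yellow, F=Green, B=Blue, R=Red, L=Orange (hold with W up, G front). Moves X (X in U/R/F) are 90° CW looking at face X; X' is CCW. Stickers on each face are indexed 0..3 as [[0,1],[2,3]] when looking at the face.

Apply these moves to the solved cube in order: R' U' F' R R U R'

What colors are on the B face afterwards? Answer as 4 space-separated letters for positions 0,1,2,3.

Answer: R W B B

Derivation:
After move 1 (R'): R=RRRR U=WBWB F=GWGW D=YGYG B=YBYB
After move 2 (U'): U=BBWW F=OOGW R=GWRR B=RRYB L=YBOO
After move 3 (F'): F=OWOG U=BBGR R=GWYR D=BOYG L=YWOW
After move 4 (R): R=YGRW U=BWGG F=OOOG D=BYYR B=RRBB
After move 5 (R): R=RYWG U=BOGG F=OYOR D=BBYR B=GRWB
After move 6 (U): U=GBGO F=RYOR R=GRWG B=YWWB L=OYOW
After move 7 (R'): R=RGGW U=GWGY F=RBOO D=BYYR B=RWBB
Query: B face = RWBB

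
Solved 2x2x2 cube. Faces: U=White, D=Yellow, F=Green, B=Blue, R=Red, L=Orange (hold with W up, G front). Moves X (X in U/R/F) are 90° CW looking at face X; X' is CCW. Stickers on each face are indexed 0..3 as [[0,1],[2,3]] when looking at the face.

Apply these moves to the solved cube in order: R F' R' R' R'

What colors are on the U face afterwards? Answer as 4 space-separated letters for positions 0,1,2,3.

After move 1 (R): R=RRRR U=WGWG F=GYGY D=YBYB B=WBWB
After move 2 (F'): F=YYGG U=WGRR R=BRYR D=OOYB L=OGOW
After move 3 (R'): R=RRBY U=WWRW F=YGGR D=OYYG B=BBOB
After move 4 (R'): R=RYRB U=WORB F=YWGW D=OGYR B=GBYB
After move 5 (R'): R=YBRR U=WYRG F=YOGB D=OWYW B=RBGB
Query: U face = WYRG

Answer: W Y R G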